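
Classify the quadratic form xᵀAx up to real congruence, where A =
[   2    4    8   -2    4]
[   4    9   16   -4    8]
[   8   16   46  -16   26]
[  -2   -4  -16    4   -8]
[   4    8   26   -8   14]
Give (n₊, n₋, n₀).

Answer: (3, 1, 1)

Derivation:
step 0: pivot 2 → sign +
step 1: pivot 1 → sign +
step 2: pivot 14 → sign +
step 3: pivot -18/7 → sign −
step 4: row/col 4 already zero → sign 0
signature = (3, 1, 1)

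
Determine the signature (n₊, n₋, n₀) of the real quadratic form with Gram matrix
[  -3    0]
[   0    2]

step 0: pivot -3 → sign −
step 1: pivot 2 → sign +
signature = (1, 1, 0)

Answer: (1, 1, 0)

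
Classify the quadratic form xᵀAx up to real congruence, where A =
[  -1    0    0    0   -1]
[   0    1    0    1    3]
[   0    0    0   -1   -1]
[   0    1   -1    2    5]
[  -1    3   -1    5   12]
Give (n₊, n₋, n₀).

Answer: (3, 2, 0)

Derivation:
step 0: pivot -1 → sign −
step 1: pivot 1 → sign +
step 2: pivot 1 → sign +
step 3: pivot -1 → sign −
step 4: pivot 1 → sign +
signature = (3, 2, 0)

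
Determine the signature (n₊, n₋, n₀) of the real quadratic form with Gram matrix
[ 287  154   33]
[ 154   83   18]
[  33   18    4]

step 0: pivot 287 → sign +
step 1: pivot 15/41 → sign +
step 2: pivot -1/35 → sign −
signature = (2, 1, 0)

Answer: (2, 1, 0)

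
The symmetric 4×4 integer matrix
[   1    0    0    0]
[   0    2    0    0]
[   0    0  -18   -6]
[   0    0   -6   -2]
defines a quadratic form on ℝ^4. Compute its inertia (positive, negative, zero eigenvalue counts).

Answer: (2, 1, 1)

Derivation:
step 0: pivot 1 → sign +
step 1: pivot 2 → sign +
step 2: pivot -18 → sign −
step 3: row/col 3 already zero → sign 0
signature = (2, 1, 1)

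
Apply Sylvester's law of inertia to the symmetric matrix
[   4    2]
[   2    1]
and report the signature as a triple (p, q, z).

step 0: pivot 4 → sign +
step 1: row/col 1 already zero → sign 0
signature = (1, 0, 1)

Answer: (1, 0, 1)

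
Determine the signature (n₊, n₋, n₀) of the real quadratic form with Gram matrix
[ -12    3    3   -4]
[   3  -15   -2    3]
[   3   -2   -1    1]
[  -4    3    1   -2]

Answer: (0, 4, 0)

Derivation:
step 0: pivot -12 → sign −
step 1: pivot -57/4 → sign −
step 2: pivot -8/57 → sign −
step 3: pivot -1/6 → sign −
signature = (0, 4, 0)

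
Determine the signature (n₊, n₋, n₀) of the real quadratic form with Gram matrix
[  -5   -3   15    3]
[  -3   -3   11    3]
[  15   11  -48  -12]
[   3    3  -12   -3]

step 0: pivot -5 → sign −
step 1: pivot -6/5 → sign −
step 2: pivot 1/3 → sign +
step 3: pivot -3 → sign −
signature = (1, 3, 0)

Answer: (1, 3, 0)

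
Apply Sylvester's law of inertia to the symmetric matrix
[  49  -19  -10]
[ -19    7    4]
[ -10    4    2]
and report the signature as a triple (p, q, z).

step 0: pivot 49 → sign +
step 1: pivot -18/49 → sign −
step 2: row/col 2 already zero → sign 0
signature = (1, 1, 1)

Answer: (1, 1, 1)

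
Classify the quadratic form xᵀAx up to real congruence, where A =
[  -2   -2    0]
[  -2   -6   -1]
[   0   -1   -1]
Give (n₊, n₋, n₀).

step 0: pivot -2 → sign −
step 1: pivot -4 → sign −
step 2: pivot -3/4 → sign −
signature = (0, 3, 0)

Answer: (0, 3, 0)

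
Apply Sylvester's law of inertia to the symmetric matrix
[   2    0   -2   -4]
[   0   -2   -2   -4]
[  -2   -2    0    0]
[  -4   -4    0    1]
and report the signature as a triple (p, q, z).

Answer: (2, 1, 1)

Derivation:
step 0: pivot 2 → sign +
step 1: pivot -2 → sign −
step 2: pivot 1 → sign +
step 3: row/col 3 already zero → sign 0
signature = (2, 1, 1)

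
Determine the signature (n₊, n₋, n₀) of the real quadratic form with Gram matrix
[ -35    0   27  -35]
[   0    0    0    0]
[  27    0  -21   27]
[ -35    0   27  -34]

step 0: pivot -35 → sign −
step 1: pivot -6/35 → sign −
step 2: pivot 1 → sign +
step 3: row/col 3 already zero → sign 0
signature = (1, 2, 1)

Answer: (1, 2, 1)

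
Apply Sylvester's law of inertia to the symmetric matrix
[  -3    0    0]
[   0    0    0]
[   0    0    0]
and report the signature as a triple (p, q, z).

step 0: pivot -3 → sign −
step 1: row/col 1 already zero → sign 0
step 2: row/col 2 already zero → sign 0
signature = (0, 1, 2)

Answer: (0, 1, 2)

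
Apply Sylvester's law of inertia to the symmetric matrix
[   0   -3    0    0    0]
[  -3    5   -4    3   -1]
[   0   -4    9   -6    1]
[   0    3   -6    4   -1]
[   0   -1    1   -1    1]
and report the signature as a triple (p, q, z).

Answer: (3, 2, 0)

Derivation:
step 0: pivot 5 → sign +
step 1: pivot -9/5 → sign −
step 2: pivot 9 → sign +
step 3: pivot 8/9 → sign +
step 4: pivot -1/8 → sign −
signature = (3, 2, 0)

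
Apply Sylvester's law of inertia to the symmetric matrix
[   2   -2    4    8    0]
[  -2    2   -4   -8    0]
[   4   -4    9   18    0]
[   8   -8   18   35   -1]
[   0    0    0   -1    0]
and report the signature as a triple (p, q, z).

step 0: pivot 2 → sign +
step 1: pivot 1 → sign +
step 2: pivot -1 → sign −
step 3: pivot 1 → sign +
step 4: row/col 4 already zero → sign 0
signature = (3, 1, 1)

Answer: (3, 1, 1)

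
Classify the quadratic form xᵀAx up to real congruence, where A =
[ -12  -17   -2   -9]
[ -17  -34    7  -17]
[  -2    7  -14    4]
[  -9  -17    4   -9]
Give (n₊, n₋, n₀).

Answer: (0, 4, 0)

Derivation:
step 0: pivot -12 → sign −
step 1: pivot -119/12 → sign −
step 2: pivot -466/119 → sign −
step 3: pivot -3/466 → sign −
signature = (0, 4, 0)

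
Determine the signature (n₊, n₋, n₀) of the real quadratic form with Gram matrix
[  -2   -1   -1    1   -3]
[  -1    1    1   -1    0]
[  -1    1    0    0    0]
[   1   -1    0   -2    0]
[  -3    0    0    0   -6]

Answer: (1, 4, 0)

Derivation:
step 0: pivot -2 → sign −
step 1: pivot 3/2 → sign +
step 2: pivot -1 → sign −
step 3: pivot -2 → sign −
step 4: pivot -3 → sign −
signature = (1, 4, 0)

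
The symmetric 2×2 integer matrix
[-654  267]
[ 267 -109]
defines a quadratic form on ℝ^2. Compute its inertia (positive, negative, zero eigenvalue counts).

step 0: pivot -654 → sign −
step 1: pivot 1/218 → sign +
signature = (1, 1, 0)

Answer: (1, 1, 0)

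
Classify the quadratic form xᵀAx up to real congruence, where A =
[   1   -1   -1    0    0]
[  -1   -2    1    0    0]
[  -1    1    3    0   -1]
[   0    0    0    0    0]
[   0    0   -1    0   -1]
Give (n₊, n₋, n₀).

Answer: (2, 2, 1)

Derivation:
step 0: pivot 1 → sign +
step 1: pivot -3 → sign −
step 2: pivot 2 → sign +
step 3: pivot -3/2 → sign −
step 4: row/col 4 already zero → sign 0
signature = (2, 2, 1)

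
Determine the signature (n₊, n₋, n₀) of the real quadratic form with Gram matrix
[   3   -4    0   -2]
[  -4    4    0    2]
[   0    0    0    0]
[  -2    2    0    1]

step 0: pivot 3 → sign +
step 1: pivot -4/3 → sign −
step 2: row/col 2 already zero → sign 0
step 3: row/col 3 already zero → sign 0
signature = (1, 1, 2)

Answer: (1, 1, 2)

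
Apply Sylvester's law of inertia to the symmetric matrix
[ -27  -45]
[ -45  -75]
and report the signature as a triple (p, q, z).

Answer: (0, 1, 1)

Derivation:
step 0: pivot -27 → sign −
step 1: row/col 1 already zero → sign 0
signature = (0, 1, 1)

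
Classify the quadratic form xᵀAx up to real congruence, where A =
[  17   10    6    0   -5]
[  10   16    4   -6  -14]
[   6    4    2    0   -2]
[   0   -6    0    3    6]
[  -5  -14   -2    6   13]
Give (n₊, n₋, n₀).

Answer: (2, 1, 2)

Derivation:
step 0: pivot 17 → sign +
step 1: pivot 172/17 → sign +
step 2: pivot -6/43 → sign −
step 3: row/col 3 already zero → sign 0
step 4: row/col 4 already zero → sign 0
signature = (2, 1, 2)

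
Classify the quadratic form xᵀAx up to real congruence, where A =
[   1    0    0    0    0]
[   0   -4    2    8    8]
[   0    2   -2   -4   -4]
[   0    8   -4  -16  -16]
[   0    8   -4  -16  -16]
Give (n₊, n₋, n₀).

step 0: pivot 1 → sign +
step 1: pivot -4 → sign −
step 2: pivot -1 → sign −
step 3: row/col 3 already zero → sign 0
step 4: row/col 4 already zero → sign 0
signature = (1, 2, 2)

Answer: (1, 2, 2)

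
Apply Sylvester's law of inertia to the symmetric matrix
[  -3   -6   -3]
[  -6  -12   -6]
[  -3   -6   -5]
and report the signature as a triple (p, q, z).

step 0: pivot -3 → sign −
step 1: pivot -2 → sign −
step 2: row/col 2 already zero → sign 0
signature = (0, 2, 1)

Answer: (0, 2, 1)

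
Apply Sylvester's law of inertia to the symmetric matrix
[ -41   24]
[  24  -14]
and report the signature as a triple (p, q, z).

Answer: (1, 1, 0)

Derivation:
step 0: pivot -41 → sign −
step 1: pivot 2/41 → sign +
signature = (1, 1, 0)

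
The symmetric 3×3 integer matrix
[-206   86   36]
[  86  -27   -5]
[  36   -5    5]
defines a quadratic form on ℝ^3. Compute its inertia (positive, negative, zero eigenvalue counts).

step 0: pivot -206 → sign −
step 1: pivot 917/103 → sign +
step 2: pivot -6/917 → sign −
signature = (1, 2, 0)

Answer: (1, 2, 0)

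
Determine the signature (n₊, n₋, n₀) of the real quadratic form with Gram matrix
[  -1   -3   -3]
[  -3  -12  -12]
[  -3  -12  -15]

Answer: (0, 3, 0)

Derivation:
step 0: pivot -1 → sign −
step 1: pivot -3 → sign −
step 2: pivot -3 → sign −
signature = (0, 3, 0)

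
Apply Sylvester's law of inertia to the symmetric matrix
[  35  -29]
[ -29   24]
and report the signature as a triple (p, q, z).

step 0: pivot 35 → sign +
step 1: pivot -1/35 → sign −
signature = (1, 1, 0)

Answer: (1, 1, 0)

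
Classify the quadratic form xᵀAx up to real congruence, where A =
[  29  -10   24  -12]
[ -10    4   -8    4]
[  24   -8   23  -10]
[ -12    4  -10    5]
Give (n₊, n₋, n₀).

step 0: pivot 29 → sign +
step 1: pivot 16/29 → sign +
step 2: pivot 3 → sign +
step 3: row/col 3 already zero → sign 0
signature = (3, 0, 1)

Answer: (3, 0, 1)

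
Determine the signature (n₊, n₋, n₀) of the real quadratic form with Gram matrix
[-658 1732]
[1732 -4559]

step 0: pivot -658 → sign −
step 1: pivot 1/329 → sign +
signature = (1, 1, 0)

Answer: (1, 1, 0)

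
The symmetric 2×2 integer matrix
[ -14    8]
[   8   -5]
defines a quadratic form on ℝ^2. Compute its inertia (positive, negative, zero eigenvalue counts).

Answer: (0, 2, 0)

Derivation:
step 0: pivot -14 → sign −
step 1: pivot -3/7 → sign −
signature = (0, 2, 0)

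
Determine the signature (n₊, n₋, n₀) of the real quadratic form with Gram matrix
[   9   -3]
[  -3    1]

step 0: pivot 9 → sign +
step 1: row/col 1 already zero → sign 0
signature = (1, 0, 1)

Answer: (1, 0, 1)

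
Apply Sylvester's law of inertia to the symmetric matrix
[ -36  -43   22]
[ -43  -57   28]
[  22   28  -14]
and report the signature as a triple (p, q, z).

Answer: (0, 3, 0)

Derivation:
step 0: pivot -36 → sign −
step 1: pivot -203/36 → sign −
step 2: pivot -6/203 → sign −
signature = (0, 3, 0)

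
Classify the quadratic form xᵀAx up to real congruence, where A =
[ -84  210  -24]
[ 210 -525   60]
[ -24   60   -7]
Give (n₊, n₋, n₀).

Answer: (0, 2, 1)

Derivation:
step 0: pivot -84 → sign −
step 1: pivot -1/7 → sign −
step 2: row/col 2 already zero → sign 0
signature = (0, 2, 1)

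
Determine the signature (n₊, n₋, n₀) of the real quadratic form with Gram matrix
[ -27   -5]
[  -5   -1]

Answer: (0, 2, 0)

Derivation:
step 0: pivot -27 → sign −
step 1: pivot -2/27 → sign −
signature = (0, 2, 0)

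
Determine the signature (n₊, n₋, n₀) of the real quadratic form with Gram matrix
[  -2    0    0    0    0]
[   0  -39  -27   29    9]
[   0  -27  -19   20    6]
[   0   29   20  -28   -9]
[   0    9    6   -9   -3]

step 0: pivot -2 → sign −
step 1: pivot -39 → sign −
step 2: pivot -4/13 → sign −
step 3: pivot -77/12 → sign −
step 4: pivot 3/77 → sign +
signature = (1, 4, 0)

Answer: (1, 4, 0)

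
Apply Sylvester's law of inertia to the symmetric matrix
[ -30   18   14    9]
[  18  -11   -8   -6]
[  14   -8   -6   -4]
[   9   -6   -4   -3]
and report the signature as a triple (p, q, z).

step 0: pivot -30 → sign −
step 1: pivot -1/5 → sign −
step 2: pivot 4/3 → sign +
step 3: pivot 3/4 → sign +
signature = (2, 2, 0)

Answer: (2, 2, 0)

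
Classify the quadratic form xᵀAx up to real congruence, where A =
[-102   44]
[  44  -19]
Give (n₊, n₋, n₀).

step 0: pivot -102 → sign −
step 1: pivot -1/51 → sign −
signature = (0, 2, 0)

Answer: (0, 2, 0)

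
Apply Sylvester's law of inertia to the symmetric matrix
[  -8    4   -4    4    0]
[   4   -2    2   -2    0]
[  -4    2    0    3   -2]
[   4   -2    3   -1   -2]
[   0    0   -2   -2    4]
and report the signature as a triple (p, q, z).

Answer: (2, 1, 2)

Derivation:
step 0: pivot -8 → sign −
step 1: pivot 2 → sign +
step 2: pivot 1/2 → sign +
step 3: row/col 3 already zero → sign 0
step 4: row/col 4 already zero → sign 0
signature = (2, 1, 2)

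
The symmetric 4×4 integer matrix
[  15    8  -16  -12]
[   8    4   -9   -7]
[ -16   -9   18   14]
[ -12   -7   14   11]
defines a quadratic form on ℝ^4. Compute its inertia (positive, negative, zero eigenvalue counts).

Answer: (2, 2, 0)

Derivation:
step 0: pivot 15 → sign +
step 1: pivot -4/15 → sign −
step 2: pivot 7/4 → sign +
step 3: pivot -1/7 → sign −
signature = (2, 2, 0)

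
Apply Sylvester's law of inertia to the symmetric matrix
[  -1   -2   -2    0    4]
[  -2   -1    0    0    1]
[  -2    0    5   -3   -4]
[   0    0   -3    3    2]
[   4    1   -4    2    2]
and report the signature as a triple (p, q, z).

step 0: pivot -1 → sign −
step 1: pivot 3 → sign +
step 2: pivot 11/3 → sign +
step 3: pivot 6/11 → sign +
step 4: pivot -1/3 → sign −
signature = (3, 2, 0)

Answer: (3, 2, 0)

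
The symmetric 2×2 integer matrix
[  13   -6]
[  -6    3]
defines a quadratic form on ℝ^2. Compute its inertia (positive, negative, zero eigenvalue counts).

step 0: pivot 13 → sign +
step 1: pivot 3/13 → sign +
signature = (2, 0, 0)

Answer: (2, 0, 0)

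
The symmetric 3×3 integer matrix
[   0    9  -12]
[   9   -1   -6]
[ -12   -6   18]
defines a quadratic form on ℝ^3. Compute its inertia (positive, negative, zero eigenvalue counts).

step 0: pivot -1 → sign −
step 1: pivot 81 → sign +
step 2: pivot 2/9 → sign +
signature = (2, 1, 0)

Answer: (2, 1, 0)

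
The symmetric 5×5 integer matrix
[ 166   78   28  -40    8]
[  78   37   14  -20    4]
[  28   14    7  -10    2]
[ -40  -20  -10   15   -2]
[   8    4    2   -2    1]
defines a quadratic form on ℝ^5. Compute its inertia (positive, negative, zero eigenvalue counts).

Answer: (4, 1, 0)

Derivation:
step 0: pivot 166 → sign +
step 1: pivot 29/83 → sign +
step 2: pivot 7/29 → sign +
step 3: pivot 5/7 → sign +
step 4: pivot -3/5 → sign −
signature = (4, 1, 0)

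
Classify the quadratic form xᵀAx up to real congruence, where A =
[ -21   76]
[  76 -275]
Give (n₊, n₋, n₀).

Answer: (1, 1, 0)

Derivation:
step 0: pivot -21 → sign −
step 1: pivot 1/21 → sign +
signature = (1, 1, 0)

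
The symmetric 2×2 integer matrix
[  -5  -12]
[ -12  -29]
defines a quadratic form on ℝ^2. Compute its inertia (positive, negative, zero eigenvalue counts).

step 0: pivot -5 → sign −
step 1: pivot -1/5 → sign −
signature = (0, 2, 0)

Answer: (0, 2, 0)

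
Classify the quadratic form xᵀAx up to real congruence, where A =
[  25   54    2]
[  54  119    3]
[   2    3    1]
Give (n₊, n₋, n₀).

Answer: (3, 0, 0)

Derivation:
step 0: pivot 25 → sign +
step 1: pivot 59/25 → sign +
step 2: pivot 6/59 → sign +
signature = (3, 0, 0)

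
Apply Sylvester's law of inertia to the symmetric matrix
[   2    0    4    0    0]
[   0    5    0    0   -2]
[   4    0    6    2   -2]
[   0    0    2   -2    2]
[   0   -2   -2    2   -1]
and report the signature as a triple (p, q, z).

step 0: pivot 2 → sign +
step 1: pivot 5 → sign +
step 2: pivot -2 → sign −
step 3: pivot 1/5 → sign +
step 4: row/col 4 already zero → sign 0
signature = (3, 1, 1)

Answer: (3, 1, 1)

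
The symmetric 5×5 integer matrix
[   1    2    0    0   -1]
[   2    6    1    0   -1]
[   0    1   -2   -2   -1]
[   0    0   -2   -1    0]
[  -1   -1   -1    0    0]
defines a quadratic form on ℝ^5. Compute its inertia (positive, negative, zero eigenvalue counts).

step 0: pivot 1 → sign +
step 1: pivot 2 → sign +
step 2: pivot -5/2 → sign −
step 3: pivot 3/5 → sign +
step 4: pivot -3 → sign −
signature = (3, 2, 0)

Answer: (3, 2, 0)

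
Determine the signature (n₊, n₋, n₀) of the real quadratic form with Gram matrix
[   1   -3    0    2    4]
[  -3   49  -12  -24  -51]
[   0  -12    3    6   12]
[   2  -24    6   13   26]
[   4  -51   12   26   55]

step 0: pivot 1 → sign +
step 1: pivot 40 → sign +
step 2: pivot -3/5 → sign −
step 3: pivot 3/2 → sign +
step 4: pivot 3/4 → sign +
signature = (4, 1, 0)

Answer: (4, 1, 0)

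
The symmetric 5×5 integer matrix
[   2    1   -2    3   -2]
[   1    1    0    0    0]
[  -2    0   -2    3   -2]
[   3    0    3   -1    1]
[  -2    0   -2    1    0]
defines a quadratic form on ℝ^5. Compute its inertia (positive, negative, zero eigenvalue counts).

step 0: pivot 2 → sign +
step 1: pivot 1/2 → sign +
step 2: pivot -6 → sign −
step 3: pivot 7/2 → sign +
step 4: pivot 6/7 → sign +
signature = (4, 1, 0)

Answer: (4, 1, 0)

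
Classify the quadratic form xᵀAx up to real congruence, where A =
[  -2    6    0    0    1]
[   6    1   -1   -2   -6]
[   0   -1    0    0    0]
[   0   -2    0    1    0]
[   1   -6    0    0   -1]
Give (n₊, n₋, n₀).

Answer: (2, 3, 0)

Derivation:
step 0: pivot -2 → sign −
step 1: pivot 19 → sign +
step 2: pivot -1/19 → sign −
step 3: pivot 1 → sign +
step 4: pivot -1/2 → sign −
signature = (2, 3, 0)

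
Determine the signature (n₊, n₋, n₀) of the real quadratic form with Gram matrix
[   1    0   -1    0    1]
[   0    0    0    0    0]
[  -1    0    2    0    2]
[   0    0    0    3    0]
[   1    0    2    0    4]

step 0: pivot 1 → sign +
step 1: pivot 1 → sign +
step 2: pivot 3 → sign +
step 3: pivot -6 → sign −
step 4: row/col 4 already zero → sign 0
signature = (3, 1, 1)

Answer: (3, 1, 1)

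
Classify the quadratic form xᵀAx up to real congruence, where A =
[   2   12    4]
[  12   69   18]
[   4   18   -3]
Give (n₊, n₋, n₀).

step 0: pivot 2 → sign +
step 1: pivot -3 → sign −
step 2: pivot 1 → sign +
signature = (2, 1, 0)

Answer: (2, 1, 0)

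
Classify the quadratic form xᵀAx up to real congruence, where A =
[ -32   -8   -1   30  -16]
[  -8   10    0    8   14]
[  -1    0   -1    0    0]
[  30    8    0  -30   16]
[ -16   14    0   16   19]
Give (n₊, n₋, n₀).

Answer: (2, 3, 0)

Derivation:
step 0: pivot -32 → sign −
step 1: pivot 12 → sign +
step 2: pivot -187/192 → sign −
step 3: pivot -182/187 → sign −
step 4: pivot 3/91 → sign +
signature = (2, 3, 0)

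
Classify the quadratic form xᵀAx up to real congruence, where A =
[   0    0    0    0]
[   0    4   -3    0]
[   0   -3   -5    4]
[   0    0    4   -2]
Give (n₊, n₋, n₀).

Answer: (2, 1, 1)

Derivation:
step 0: pivot 4 → sign +
step 1: pivot -29/4 → sign −
step 2: pivot 6/29 → sign +
step 3: row/col 3 already zero → sign 0
signature = (2, 1, 1)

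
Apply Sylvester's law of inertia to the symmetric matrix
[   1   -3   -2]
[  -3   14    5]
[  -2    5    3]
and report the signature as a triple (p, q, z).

step 0: pivot 1 → sign +
step 1: pivot 5 → sign +
step 2: pivot -6/5 → sign −
signature = (2, 1, 0)

Answer: (2, 1, 0)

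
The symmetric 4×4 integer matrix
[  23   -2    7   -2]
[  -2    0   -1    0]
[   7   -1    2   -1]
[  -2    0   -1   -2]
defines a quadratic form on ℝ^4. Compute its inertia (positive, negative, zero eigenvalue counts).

step 0: pivot 23 → sign +
step 1: pivot -4/23 → sign −
step 2: pivot 3/4 → sign +
step 3: pivot -2 → sign −
signature = (2, 2, 0)

Answer: (2, 2, 0)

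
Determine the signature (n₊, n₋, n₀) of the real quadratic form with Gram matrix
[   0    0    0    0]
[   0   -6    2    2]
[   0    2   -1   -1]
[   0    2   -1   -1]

Answer: (0, 2, 2)

Derivation:
step 0: pivot -6 → sign −
step 1: pivot -1/3 → sign −
step 2: row/col 2 already zero → sign 0
step 3: row/col 3 already zero → sign 0
signature = (0, 2, 2)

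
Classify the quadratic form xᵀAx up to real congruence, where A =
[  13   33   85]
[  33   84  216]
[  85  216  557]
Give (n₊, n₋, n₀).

step 0: pivot 13 → sign +
step 1: pivot 3/13 → sign +
step 2: pivot 1 → sign +
signature = (3, 0, 0)

Answer: (3, 0, 0)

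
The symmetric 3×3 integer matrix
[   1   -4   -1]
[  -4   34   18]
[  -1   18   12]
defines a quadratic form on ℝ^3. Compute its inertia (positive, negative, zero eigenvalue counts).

step 0: pivot 1 → sign +
step 1: pivot 18 → sign +
step 2: pivot 1/9 → sign +
signature = (3, 0, 0)

Answer: (3, 0, 0)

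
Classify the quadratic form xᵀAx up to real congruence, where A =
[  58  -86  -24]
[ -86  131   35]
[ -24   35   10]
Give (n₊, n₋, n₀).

step 0: pivot 58 → sign +
step 1: pivot 101/29 → sign +
step 2: pivot -3/101 → sign −
signature = (2, 1, 0)

Answer: (2, 1, 0)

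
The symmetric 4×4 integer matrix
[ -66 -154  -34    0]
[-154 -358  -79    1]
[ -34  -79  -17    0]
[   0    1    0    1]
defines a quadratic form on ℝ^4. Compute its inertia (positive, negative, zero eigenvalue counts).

step 0: pivot -66 → sign −
step 1: pivot 4/3 → sign +
step 2: pivot 19/44 → sign +
step 3: pivot 2/19 → sign +
signature = (3, 1, 0)

Answer: (3, 1, 0)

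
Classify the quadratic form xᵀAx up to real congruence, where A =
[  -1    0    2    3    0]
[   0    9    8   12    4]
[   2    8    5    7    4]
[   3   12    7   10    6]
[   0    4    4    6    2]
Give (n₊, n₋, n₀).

step 0: pivot -1 → sign −
step 1: pivot 9 → sign +
step 2: pivot 17/9 → sign +
step 3: pivot 2/17 → sign +
step 4: row/col 4 already zero → sign 0
signature = (3, 1, 1)

Answer: (3, 1, 1)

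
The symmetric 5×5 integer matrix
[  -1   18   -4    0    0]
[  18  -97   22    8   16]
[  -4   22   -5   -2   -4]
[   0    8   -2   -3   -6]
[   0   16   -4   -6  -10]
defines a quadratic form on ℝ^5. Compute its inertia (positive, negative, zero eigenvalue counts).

step 0: pivot -1 → sign −
step 1: pivot 227 → sign +
step 2: pivot -3/227 → sign −
step 3: pivot 1 → sign +
step 4: pivot 2 → sign +
signature = (3, 2, 0)

Answer: (3, 2, 0)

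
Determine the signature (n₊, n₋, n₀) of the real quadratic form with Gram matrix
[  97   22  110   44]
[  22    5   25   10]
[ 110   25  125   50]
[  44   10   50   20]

step 0: pivot 97 → sign +
step 1: pivot 1/97 → sign +
step 2: row/col 2 already zero → sign 0
step 3: row/col 3 already zero → sign 0
signature = (2, 0, 2)

Answer: (2, 0, 2)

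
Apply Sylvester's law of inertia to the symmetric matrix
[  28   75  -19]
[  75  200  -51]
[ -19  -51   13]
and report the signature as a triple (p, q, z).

step 0: pivot 28 → sign +
step 1: pivot -25/28 → sign −
step 2: pivot 3/25 → sign +
signature = (2, 1, 0)

Answer: (2, 1, 0)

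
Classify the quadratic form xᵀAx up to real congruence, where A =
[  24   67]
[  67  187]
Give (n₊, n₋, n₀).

step 0: pivot 24 → sign +
step 1: pivot -1/24 → sign −
signature = (1, 1, 0)

Answer: (1, 1, 0)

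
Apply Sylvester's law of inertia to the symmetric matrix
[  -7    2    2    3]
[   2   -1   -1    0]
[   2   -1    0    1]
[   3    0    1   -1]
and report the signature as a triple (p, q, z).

Answer: (2, 2, 0)

Derivation:
step 0: pivot -7 → sign −
step 1: pivot -3/7 → sign −
step 2: pivot 1 → sign +
step 3: pivot 1 → sign +
signature = (2, 2, 0)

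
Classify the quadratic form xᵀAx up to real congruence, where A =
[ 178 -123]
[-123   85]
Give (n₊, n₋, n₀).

step 0: pivot 178 → sign +
step 1: pivot 1/178 → sign +
signature = (2, 0, 0)

Answer: (2, 0, 0)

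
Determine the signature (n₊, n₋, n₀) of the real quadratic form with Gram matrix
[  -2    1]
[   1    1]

step 0: pivot -2 → sign −
step 1: pivot 3/2 → sign +
signature = (1, 1, 0)

Answer: (1, 1, 0)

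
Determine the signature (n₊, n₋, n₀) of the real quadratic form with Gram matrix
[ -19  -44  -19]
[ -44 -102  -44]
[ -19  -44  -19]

step 0: pivot -19 → sign −
step 1: pivot -2/19 → sign −
step 2: row/col 2 already zero → sign 0
signature = (0, 2, 1)

Answer: (0, 2, 1)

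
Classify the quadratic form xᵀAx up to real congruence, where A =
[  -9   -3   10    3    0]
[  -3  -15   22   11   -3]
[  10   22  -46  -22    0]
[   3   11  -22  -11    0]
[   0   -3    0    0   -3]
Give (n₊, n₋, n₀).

step 0: pivot -9 → sign −
step 1: pivot -14 → sign −
step 2: pivot -10 → sign −
step 3: pivot -4/315 → sign −
step 4: pivot -3/4 → sign −
signature = (0, 5, 0)

Answer: (0, 5, 0)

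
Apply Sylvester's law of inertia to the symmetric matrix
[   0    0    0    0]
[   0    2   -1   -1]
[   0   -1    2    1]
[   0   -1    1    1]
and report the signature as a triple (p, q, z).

Answer: (3, 0, 1)

Derivation:
step 0: pivot 2 → sign +
step 1: pivot 3/2 → sign +
step 2: pivot 1/3 → sign +
step 3: row/col 3 already zero → sign 0
signature = (3, 0, 1)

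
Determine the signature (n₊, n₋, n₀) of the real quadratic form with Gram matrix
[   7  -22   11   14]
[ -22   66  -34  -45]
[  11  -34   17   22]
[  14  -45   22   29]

Answer: (2, 2, 0)

Derivation:
step 0: pivot 7 → sign +
step 1: pivot -22/7 → sign −
step 2: pivot -2/11 → sign −
step 3: pivot 3/2 → sign +
signature = (2, 2, 0)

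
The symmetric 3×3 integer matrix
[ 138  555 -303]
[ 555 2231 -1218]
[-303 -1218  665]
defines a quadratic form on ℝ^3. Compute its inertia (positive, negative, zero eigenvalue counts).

step 0: pivot 138 → sign +
step 1: pivot -49/46 → sign −
step 2: pivot 2/49 → sign +
signature = (2, 1, 0)

Answer: (2, 1, 0)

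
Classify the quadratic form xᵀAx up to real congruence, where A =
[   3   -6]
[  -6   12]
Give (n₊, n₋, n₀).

Answer: (1, 0, 1)

Derivation:
step 0: pivot 3 → sign +
step 1: row/col 1 already zero → sign 0
signature = (1, 0, 1)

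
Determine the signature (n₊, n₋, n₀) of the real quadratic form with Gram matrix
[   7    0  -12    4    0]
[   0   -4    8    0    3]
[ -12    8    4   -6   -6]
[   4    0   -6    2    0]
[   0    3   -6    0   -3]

Answer: (2, 3, 0)

Derivation:
step 0: pivot 7 → sign +
step 1: pivot -4 → sign −
step 2: pivot -4/7 → sign −
step 3: pivot 1 → sign +
step 4: pivot -3/4 → sign −
signature = (2, 3, 0)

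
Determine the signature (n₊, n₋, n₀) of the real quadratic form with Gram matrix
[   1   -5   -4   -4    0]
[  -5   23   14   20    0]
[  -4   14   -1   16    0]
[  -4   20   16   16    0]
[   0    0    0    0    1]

step 0: pivot 1 → sign +
step 1: pivot -2 → sign −
step 2: pivot 1 → sign +
step 3: pivot 1 → sign +
step 4: row/col 4 already zero → sign 0
signature = (3, 1, 1)

Answer: (3, 1, 1)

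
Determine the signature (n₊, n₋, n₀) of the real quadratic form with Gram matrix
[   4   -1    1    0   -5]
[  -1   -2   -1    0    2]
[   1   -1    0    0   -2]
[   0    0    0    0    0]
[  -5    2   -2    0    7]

Answer: (2, 2, 1)

Derivation:
step 0: pivot 4 → sign +
step 1: pivot -9/4 → sign −
step 2: pivot 1 → sign +
step 3: pivot -1 → sign −
step 4: row/col 4 already zero → sign 0
signature = (2, 2, 1)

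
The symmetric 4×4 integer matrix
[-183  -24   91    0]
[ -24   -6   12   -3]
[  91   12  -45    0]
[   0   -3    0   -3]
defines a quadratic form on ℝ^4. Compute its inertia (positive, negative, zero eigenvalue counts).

Answer: (2, 2, 0)

Derivation:
step 0: pivot -183 → sign −
step 1: pivot -174/61 → sign −
step 2: pivot 22/87 → sign +
step 3: pivot 3/22 → sign +
signature = (2, 2, 0)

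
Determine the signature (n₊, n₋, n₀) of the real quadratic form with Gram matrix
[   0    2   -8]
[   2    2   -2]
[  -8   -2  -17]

Answer: (1, 2, 0)

Derivation:
step 0: pivot 2 → sign +
step 1: pivot -2 → sign −
step 2: pivot -1 → sign −
signature = (1, 2, 0)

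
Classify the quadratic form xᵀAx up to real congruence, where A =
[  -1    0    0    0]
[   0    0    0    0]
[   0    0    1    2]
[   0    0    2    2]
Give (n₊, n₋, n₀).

Answer: (1, 2, 1)

Derivation:
step 0: pivot -1 → sign −
step 1: pivot 1 → sign +
step 2: pivot -2 → sign −
step 3: row/col 3 already zero → sign 0
signature = (1, 2, 1)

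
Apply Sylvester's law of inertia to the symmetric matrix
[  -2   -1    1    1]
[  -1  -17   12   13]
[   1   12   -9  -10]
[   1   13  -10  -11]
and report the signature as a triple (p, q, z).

Answer: (1, 3, 0)

Derivation:
step 0: pivot -2 → sign −
step 1: pivot -33/2 → sign −
step 2: pivot -16/33 → sign −
step 3: pivot 1/4 → sign +
signature = (1, 3, 0)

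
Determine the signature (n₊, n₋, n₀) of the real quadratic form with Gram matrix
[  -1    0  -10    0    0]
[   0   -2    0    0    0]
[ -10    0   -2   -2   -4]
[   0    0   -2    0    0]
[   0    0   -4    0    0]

step 0: pivot -1 → sign −
step 1: pivot -2 → sign −
step 2: pivot 98 → sign +
step 3: pivot -2/49 → sign −
step 4: row/col 4 already zero → sign 0
signature = (1, 3, 1)

Answer: (1, 3, 1)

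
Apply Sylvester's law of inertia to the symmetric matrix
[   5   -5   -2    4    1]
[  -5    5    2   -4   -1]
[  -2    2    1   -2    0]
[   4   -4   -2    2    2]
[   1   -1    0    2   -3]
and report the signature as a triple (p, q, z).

step 0: pivot 5 → sign +
step 1: pivot 1/5 → sign +
step 2: pivot -2 → sign −
step 3: pivot -2 → sign −
step 4: row/col 4 already zero → sign 0
signature = (2, 2, 1)

Answer: (2, 2, 1)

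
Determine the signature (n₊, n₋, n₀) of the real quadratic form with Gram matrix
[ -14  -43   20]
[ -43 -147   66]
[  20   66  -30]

Answer: (0, 3, 0)

Derivation:
step 0: pivot -14 → sign −
step 1: pivot -209/14 → sign −
step 2: pivot -6/209 → sign −
signature = (0, 3, 0)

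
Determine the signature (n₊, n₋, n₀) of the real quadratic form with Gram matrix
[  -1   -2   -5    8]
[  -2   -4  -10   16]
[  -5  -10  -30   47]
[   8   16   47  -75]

step 0: pivot -1 → sign −
step 1: pivot -5 → sign −
step 2: pivot -6/5 → sign −
step 3: row/col 3 already zero → sign 0
signature = (0, 3, 1)

Answer: (0, 3, 1)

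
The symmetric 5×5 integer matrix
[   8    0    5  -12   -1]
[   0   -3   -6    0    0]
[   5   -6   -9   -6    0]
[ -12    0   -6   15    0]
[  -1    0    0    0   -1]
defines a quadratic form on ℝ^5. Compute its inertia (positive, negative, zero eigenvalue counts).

Answer: (2, 3, 0)

Derivation:
step 0: pivot 8 → sign +
step 1: pivot -3 → sign −
step 2: pivot -1/8 → sign −
step 3: pivot 15 → sign +
step 4: pivot -2/5 → sign −
signature = (2, 3, 0)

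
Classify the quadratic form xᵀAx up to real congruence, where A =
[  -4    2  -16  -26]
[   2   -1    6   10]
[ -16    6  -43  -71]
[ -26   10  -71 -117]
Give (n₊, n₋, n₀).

step 0: pivot -4 → sign −
step 1: pivot 21 → sign +
step 2: pivot -4/21 → sign −
step 3: pivot 1/4 → sign +
signature = (2, 2, 0)

Answer: (2, 2, 0)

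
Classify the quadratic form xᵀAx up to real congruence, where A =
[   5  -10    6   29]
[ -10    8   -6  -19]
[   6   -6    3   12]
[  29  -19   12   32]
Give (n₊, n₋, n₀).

Answer: (1, 3, 0)

Derivation:
step 0: pivot 5 → sign +
step 1: pivot -12 → sign −
step 2: pivot -6/5 → sign −
step 3: pivot -3/8 → sign −
signature = (1, 3, 0)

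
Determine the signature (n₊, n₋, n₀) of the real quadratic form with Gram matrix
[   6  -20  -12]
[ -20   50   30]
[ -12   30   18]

step 0: pivot 6 → sign +
step 1: pivot -50/3 → sign −
step 2: row/col 2 already zero → sign 0
signature = (1, 1, 1)

Answer: (1, 1, 1)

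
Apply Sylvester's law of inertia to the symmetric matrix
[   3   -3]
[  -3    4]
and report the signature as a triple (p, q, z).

step 0: pivot 3 → sign +
step 1: pivot 1 → sign +
signature = (2, 0, 0)

Answer: (2, 0, 0)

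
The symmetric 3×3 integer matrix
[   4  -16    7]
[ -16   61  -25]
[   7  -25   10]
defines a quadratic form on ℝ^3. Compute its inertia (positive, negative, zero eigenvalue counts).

Answer: (2, 1, 0)

Derivation:
step 0: pivot 4 → sign +
step 1: pivot -3 → sign −
step 2: pivot 3/4 → sign +
signature = (2, 1, 0)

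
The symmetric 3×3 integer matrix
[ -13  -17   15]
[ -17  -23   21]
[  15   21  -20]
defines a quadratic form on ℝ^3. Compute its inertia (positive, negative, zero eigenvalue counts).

Answer: (0, 3, 0)

Derivation:
step 0: pivot -13 → sign −
step 1: pivot -10/13 → sign −
step 2: pivot -1/5 → sign −
signature = (0, 3, 0)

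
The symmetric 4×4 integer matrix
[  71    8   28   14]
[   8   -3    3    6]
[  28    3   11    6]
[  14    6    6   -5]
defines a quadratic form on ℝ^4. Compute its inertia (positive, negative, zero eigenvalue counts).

step 0: pivot 71 → sign +
step 1: pivot -277/71 → sign −
step 2: pivot -10/277 → sign −
step 3: pivot -1/5 → sign −
signature = (1, 3, 0)

Answer: (1, 3, 0)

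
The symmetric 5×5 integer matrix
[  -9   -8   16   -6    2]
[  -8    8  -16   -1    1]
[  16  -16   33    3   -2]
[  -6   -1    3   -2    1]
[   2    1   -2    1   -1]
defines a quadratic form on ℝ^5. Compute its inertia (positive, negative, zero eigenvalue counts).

Answer: (2, 3, 0)

Derivation:
step 0: pivot -9 → sign −
step 1: pivot 136/9 → sign +
step 2: pivot 1 → sign +
step 3: pivot -33/136 → sign −
step 4: pivot -6/11 → sign −
signature = (2, 3, 0)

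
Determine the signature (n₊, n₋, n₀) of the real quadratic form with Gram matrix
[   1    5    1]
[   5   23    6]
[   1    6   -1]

Answer: (1, 2, 0)

Derivation:
step 0: pivot 1 → sign +
step 1: pivot -2 → sign −
step 2: pivot -3/2 → sign −
signature = (1, 2, 0)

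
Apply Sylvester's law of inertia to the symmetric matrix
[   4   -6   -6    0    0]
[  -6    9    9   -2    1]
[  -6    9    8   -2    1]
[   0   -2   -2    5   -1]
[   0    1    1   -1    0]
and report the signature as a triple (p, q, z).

step 0: pivot 4 → sign +
step 1: pivot -1 → sign −
step 2: pivot 9 → sign +
step 3: pivot -4/9 → sign −
step 4: pivot 1/4 → sign +
signature = (3, 2, 0)

Answer: (3, 2, 0)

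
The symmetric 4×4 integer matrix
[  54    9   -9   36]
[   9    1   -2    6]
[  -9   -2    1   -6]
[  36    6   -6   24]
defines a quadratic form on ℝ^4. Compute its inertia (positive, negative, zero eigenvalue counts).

step 0: pivot 54 → sign +
step 1: pivot -1/2 → sign −
step 2: row/col 2 already zero → sign 0
step 3: row/col 3 already zero → sign 0
signature = (1, 1, 2)

Answer: (1, 1, 2)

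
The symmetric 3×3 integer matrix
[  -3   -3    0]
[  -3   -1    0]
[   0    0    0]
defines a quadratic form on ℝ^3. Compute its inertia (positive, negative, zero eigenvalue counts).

step 0: pivot -3 → sign −
step 1: pivot 2 → sign +
step 2: row/col 2 already zero → sign 0
signature = (1, 1, 1)

Answer: (1, 1, 1)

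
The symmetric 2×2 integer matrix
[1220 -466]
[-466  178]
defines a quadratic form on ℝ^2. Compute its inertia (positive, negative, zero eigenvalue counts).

Answer: (2, 0, 0)

Derivation:
step 0: pivot 1220 → sign +
step 1: pivot 1/305 → sign +
signature = (2, 0, 0)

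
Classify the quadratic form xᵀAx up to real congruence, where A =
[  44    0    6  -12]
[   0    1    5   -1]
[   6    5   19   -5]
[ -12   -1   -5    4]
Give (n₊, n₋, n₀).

Answer: (3, 1, 0)

Derivation:
step 0: pivot 44 → sign +
step 1: pivot 1 → sign +
step 2: pivot -75/11 → sign −
step 3: pivot 3/25 → sign +
signature = (3, 1, 0)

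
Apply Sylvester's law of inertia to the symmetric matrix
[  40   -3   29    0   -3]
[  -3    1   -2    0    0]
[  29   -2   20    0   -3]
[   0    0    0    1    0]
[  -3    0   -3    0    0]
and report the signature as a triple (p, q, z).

step 0: pivot 40 → sign +
step 1: pivot 31/40 → sign +
step 2: pivot -33/31 → sign −
step 3: pivot 1 → sign +
step 4: pivot 3/11 → sign +
signature = (4, 1, 0)

Answer: (4, 1, 0)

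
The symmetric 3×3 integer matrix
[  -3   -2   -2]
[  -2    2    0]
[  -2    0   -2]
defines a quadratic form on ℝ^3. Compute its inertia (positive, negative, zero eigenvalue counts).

step 0: pivot -3 → sign −
step 1: pivot 10/3 → sign +
step 2: pivot -6/5 → sign −
signature = (1, 2, 0)

Answer: (1, 2, 0)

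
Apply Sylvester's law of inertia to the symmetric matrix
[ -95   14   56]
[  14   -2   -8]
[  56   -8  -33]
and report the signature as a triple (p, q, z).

Answer: (1, 2, 0)

Derivation:
step 0: pivot -95 → sign −
step 1: pivot 6/95 → sign +
step 2: pivot -1 → sign −
signature = (1, 2, 0)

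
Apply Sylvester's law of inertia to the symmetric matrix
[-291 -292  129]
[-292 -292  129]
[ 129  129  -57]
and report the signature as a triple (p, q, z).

step 0: pivot -291 → sign −
step 1: pivot 292/291 → sign +
step 2: pivot -3/292 → sign −
signature = (1, 2, 0)

Answer: (1, 2, 0)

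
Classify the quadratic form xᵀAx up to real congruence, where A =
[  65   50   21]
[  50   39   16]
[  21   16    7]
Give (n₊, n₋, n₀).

Answer: (3, 0, 0)

Derivation:
step 0: pivot 65 → sign +
step 1: pivot 7/13 → sign +
step 2: pivot 6/35 → sign +
signature = (3, 0, 0)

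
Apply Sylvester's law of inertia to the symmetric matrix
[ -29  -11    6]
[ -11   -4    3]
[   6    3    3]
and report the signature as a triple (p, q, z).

Answer: (2, 1, 0)

Derivation:
step 0: pivot -29 → sign −
step 1: pivot 5/29 → sign +
step 2: pivot 6/5 → sign +
signature = (2, 1, 0)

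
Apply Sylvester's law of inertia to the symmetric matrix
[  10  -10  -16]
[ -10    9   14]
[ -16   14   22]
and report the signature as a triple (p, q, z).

step 0: pivot 10 → sign +
step 1: pivot -1 → sign −
step 2: pivot 2/5 → sign +
signature = (2, 1, 0)

Answer: (2, 1, 0)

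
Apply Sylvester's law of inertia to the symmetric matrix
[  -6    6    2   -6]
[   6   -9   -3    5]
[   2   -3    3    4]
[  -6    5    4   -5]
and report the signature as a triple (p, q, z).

step 0: pivot -6 → sign −
step 1: pivot -3 → sign −
step 2: pivot 4 → sign +
step 3: pivot -1/36 → sign −
signature = (1, 3, 0)

Answer: (1, 3, 0)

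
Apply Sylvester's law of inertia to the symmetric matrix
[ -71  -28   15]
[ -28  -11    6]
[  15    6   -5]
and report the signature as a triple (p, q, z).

step 0: pivot -71 → sign −
step 1: pivot 3/71 → sign +
step 2: pivot -2 → sign −
signature = (1, 2, 0)

Answer: (1, 2, 0)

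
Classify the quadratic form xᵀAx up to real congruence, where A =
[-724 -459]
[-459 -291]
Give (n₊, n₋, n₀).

step 0: pivot -724 → sign −
step 1: pivot -3/724 → sign −
signature = (0, 2, 0)

Answer: (0, 2, 0)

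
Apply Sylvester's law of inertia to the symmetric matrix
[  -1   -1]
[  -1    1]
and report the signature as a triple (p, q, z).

Answer: (1, 1, 0)

Derivation:
step 0: pivot -1 → sign −
step 1: pivot 2 → sign +
signature = (1, 1, 0)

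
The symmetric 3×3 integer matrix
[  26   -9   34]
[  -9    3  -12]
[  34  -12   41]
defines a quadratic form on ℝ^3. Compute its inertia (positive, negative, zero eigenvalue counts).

step 0: pivot 26 → sign +
step 1: pivot -3/26 → sign −
step 2: pivot -3 → sign −
signature = (1, 2, 0)

Answer: (1, 2, 0)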